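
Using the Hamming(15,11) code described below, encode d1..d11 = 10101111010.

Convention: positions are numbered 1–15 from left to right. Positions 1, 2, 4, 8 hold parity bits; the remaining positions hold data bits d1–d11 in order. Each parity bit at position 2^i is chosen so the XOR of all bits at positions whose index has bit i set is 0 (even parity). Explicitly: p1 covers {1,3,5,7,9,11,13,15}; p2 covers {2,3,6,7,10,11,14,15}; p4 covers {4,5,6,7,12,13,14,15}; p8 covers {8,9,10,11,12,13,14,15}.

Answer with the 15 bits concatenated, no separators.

Place data at non-parity positions: p1 p2 1 p4 0 1 0 p8 1 1 1 1 0 1 0
p1 (pos 1,3,5,7,9,11,13,15): XOR of data positions = 1⊕0⊕0⊕1⊕1⊕0⊕0 = 1
p2 (pos 2,3,6,7,10,11,14,15): XOR of data positions = 1⊕1⊕0⊕1⊕1⊕1⊕0 = 1
p4 (pos 4,5,6,7,12,13,14,15): XOR of data positions = 0⊕1⊕0⊕1⊕0⊕1⊕0 = 1
p8 (pos 8,9,10,11,12,13,14,15): XOR of data positions = 1⊕1⊕1⊕1⊕0⊕1⊕0 = 1
Codeword: 111101011111010

111101011111010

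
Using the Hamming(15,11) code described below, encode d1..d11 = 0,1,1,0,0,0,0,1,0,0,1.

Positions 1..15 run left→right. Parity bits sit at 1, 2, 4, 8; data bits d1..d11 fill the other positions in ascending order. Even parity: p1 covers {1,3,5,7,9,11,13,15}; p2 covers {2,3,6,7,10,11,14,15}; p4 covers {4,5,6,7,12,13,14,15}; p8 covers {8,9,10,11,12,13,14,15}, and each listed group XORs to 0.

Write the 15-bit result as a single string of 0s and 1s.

000011000001001

Place data at non-parity positions: p1 p2 0 p4 1 1 0 p8 0 0 0 1 0 0 1
p1 (pos 1,3,5,7,9,11,13,15): XOR of data positions = 0⊕1⊕0⊕0⊕0⊕0⊕1 = 0
p2 (pos 2,3,6,7,10,11,14,15): XOR of data positions = 0⊕1⊕0⊕0⊕0⊕0⊕1 = 0
p4 (pos 4,5,6,7,12,13,14,15): XOR of data positions = 1⊕1⊕0⊕1⊕0⊕0⊕1 = 0
p8 (pos 8,9,10,11,12,13,14,15): XOR of data positions = 0⊕0⊕0⊕1⊕0⊕0⊕1 = 0
Codeword: 000011000001001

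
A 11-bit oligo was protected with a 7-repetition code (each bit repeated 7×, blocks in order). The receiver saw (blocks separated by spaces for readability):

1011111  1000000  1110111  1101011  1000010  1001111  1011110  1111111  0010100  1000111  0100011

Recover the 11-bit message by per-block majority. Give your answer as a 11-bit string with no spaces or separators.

10110111010

Block 1 (1011111): 6 ones → 1
Block 2 (1000000): 1 one → 0
Block 3 (1110111): 6 ones → 1
Block 4 (1101011): 5 ones → 1
Block 5 (1000010): 2 ones → 0
Block 6 (1001111): 5 ones → 1
Block 7 (1011110): 5 ones → 1
Block 8 (1111111): 7 ones → 1
Block 9 (0010100): 2 ones → 0
Block 10 (1000111): 4 ones → 1
Block 11 (0100011): 3 ones → 0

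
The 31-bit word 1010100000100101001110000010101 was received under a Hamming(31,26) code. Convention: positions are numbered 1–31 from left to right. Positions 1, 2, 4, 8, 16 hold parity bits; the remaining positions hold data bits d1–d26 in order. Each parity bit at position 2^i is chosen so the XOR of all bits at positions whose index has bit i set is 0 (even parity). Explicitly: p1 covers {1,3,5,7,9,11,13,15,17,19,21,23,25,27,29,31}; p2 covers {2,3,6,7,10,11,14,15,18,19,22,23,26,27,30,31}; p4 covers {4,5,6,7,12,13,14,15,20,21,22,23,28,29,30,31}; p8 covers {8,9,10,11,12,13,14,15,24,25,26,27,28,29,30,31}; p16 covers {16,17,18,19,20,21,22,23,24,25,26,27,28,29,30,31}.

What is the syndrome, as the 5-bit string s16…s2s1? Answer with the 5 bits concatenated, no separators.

11001

s1 (pos 1,3,5,7,9,11,13,15,17,19,21,23,25,27,29,31): 1⊕1⊕1⊕0⊕0⊕1⊕0⊕0⊕0⊕1⊕1⊕0⊕0⊕1⊕1⊕1 = 1
s2 (pos 2,3,6,7,10,11,14,15,18,19,22,23,26,27,30,31): 0⊕1⊕0⊕0⊕0⊕1⊕1⊕0⊕0⊕1⊕0⊕0⊕0⊕1⊕0⊕1 = 0
s4 (pos 4,5,6,7,12,13,14,15,20,21,22,23,28,29,30,31): 0⊕1⊕0⊕0⊕0⊕0⊕1⊕0⊕1⊕1⊕0⊕0⊕0⊕1⊕0⊕1 = 0
s8 (pos 8,9,10,11,12,13,14,15,24,25,26,27,28,29,30,31): 0⊕0⊕0⊕1⊕0⊕0⊕1⊕0⊕0⊕0⊕0⊕1⊕0⊕1⊕0⊕1 = 1
s16 (pos 16,17,18,19,20,21,22,23,24,25,26,27,28,29,30,31): 1⊕0⊕0⊕1⊕1⊕1⊕0⊕0⊕0⊕0⊕0⊕1⊕0⊕1⊕0⊕1 = 1
Syndrome s16…s1 = 11001 → error at position 25.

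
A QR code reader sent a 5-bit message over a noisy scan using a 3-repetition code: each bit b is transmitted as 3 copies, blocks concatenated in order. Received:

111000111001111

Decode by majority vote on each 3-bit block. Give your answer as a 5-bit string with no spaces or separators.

Block 1 (111): 3 ones → 1
Block 2 (000): 0 ones → 0
Block 3 (111): 3 ones → 1
Block 4 (001): 1 one → 0
Block 5 (111): 3 ones → 1

10101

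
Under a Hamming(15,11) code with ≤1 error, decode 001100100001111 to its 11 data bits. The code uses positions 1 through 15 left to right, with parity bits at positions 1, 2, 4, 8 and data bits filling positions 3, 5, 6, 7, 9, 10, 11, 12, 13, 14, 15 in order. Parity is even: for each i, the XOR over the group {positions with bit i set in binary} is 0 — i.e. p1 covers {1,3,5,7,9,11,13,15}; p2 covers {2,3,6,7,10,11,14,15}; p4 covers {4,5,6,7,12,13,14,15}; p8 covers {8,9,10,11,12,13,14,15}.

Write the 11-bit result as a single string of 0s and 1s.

10010001111

s1 (pos 1,3,5,7,9,11,13,15): 0⊕1⊕0⊕1⊕0⊕0⊕1⊕1 = 0
s2 (pos 2,3,6,7,10,11,14,15): 0⊕1⊕0⊕1⊕0⊕0⊕1⊕1 = 0
s4 (pos 4,5,6,7,12,13,14,15): 1⊕0⊕0⊕1⊕1⊕1⊕1⊕1 = 0
s8 (pos 8,9,10,11,12,13,14,15): 0⊕0⊕0⊕0⊕1⊕1⊕1⊕1 = 0
Syndrome s8…s1 = 0000 → no error.
Read data bits from positions 3,5,6,7,9,10,11,12,13,14,15: 10010001111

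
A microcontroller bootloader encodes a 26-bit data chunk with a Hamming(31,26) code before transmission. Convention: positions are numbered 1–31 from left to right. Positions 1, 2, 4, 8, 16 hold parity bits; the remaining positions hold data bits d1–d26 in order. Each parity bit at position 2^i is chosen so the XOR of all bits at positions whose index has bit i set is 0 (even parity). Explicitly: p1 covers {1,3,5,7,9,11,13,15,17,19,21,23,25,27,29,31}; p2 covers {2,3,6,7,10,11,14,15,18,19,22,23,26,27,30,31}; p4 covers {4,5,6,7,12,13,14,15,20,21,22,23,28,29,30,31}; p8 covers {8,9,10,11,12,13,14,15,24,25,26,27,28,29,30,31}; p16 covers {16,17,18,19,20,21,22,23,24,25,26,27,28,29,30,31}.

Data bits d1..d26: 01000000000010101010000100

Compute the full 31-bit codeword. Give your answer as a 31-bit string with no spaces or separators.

Place data at non-parity positions: p1 p2 0 p4 1 0 0 p8 0 0 0 0 0 0 0 p16 0 1 0 1 0 1 0 1 0 0 0 0 1 0 0
p1 (pos 1,3,5,7,9,11,13,15,17,19,21,23,25,27,29,31): XOR of data positions = 0⊕1⊕0⊕0⊕0⊕0⊕0⊕0⊕0⊕0⊕0⊕0⊕0⊕1⊕0 = 0
p2 (pos 2,3,6,7,10,11,14,15,18,19,22,23,26,27,30,31): XOR of data positions = 0⊕0⊕0⊕0⊕0⊕0⊕0⊕1⊕0⊕1⊕0⊕0⊕0⊕0⊕0 = 0
p4 (pos 4,5,6,7,12,13,14,15,20,21,22,23,28,29,30,31): XOR of data positions = 1⊕0⊕0⊕0⊕0⊕0⊕0⊕1⊕0⊕1⊕0⊕0⊕1⊕0⊕0 = 0
p8 (pos 8,9,10,11,12,13,14,15,24,25,26,27,28,29,30,31): XOR of data positions = 0⊕0⊕0⊕0⊕0⊕0⊕0⊕1⊕0⊕0⊕0⊕0⊕1⊕0⊕0 = 0
p16 (pos 16,17,18,19,20,21,22,23,24,25,26,27,28,29,30,31): XOR of data positions = 0⊕1⊕0⊕1⊕0⊕1⊕0⊕1⊕0⊕0⊕0⊕0⊕1⊕0⊕0 = 1
Codeword: 0000100000000001010101010000100

0000100000000001010101010000100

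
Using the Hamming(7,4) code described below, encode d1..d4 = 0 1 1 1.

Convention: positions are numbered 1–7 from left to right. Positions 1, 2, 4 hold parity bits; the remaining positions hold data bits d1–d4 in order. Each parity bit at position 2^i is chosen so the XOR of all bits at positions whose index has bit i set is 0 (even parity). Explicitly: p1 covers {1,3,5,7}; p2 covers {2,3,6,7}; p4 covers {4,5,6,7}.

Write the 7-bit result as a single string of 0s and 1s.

0001111

Place data at non-parity positions: p1 p2 0 p4 1 1 1
p1 (pos 1,3,5,7): XOR of data positions = 0⊕1⊕1 = 0
p2 (pos 2,3,6,7): XOR of data positions = 0⊕1⊕1 = 0
p4 (pos 4,5,6,7): XOR of data positions = 1⊕1⊕1 = 1
Codeword: 0001111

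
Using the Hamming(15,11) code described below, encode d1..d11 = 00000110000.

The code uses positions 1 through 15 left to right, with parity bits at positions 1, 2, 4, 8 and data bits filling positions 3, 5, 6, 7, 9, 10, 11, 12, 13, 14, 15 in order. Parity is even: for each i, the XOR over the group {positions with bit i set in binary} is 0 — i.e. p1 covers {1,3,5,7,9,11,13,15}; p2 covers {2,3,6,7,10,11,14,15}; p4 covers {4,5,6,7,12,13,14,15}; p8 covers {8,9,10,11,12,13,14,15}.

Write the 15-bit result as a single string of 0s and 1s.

Place data at non-parity positions: p1 p2 0 p4 0 0 0 p8 0 1 1 0 0 0 0
p1 (pos 1,3,5,7,9,11,13,15): XOR of data positions = 0⊕0⊕0⊕0⊕1⊕0⊕0 = 1
p2 (pos 2,3,6,7,10,11,14,15): XOR of data positions = 0⊕0⊕0⊕1⊕1⊕0⊕0 = 0
p4 (pos 4,5,6,7,12,13,14,15): XOR of data positions = 0⊕0⊕0⊕0⊕0⊕0⊕0 = 0
p8 (pos 8,9,10,11,12,13,14,15): XOR of data positions = 0⊕1⊕1⊕0⊕0⊕0⊕0 = 0
Codeword: 100000000110000

100000000110000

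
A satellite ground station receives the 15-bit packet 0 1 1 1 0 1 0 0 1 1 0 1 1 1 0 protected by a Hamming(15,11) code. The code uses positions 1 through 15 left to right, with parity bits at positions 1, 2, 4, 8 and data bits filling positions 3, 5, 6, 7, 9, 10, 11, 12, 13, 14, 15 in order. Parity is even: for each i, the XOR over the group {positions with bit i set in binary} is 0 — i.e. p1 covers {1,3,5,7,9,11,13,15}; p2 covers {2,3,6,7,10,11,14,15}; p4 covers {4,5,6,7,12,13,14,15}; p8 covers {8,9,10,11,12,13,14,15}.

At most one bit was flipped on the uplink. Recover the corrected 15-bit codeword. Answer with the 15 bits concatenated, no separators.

s1 (pos 1,3,5,7,9,11,13,15): 0⊕1⊕0⊕0⊕1⊕0⊕1⊕0 = 1
s2 (pos 2,3,6,7,10,11,14,15): 1⊕1⊕1⊕0⊕1⊕0⊕1⊕0 = 1
s4 (pos 4,5,6,7,12,13,14,15): 1⊕0⊕1⊕0⊕1⊕1⊕1⊕0 = 1
s8 (pos 8,9,10,11,12,13,14,15): 0⊕1⊕1⊕0⊕1⊕1⊕1⊕0 = 1
Syndrome s8…s1 = 1111 → error at position 15.
Flip position 15: 011101001101110 → 011101001101111

011101001101111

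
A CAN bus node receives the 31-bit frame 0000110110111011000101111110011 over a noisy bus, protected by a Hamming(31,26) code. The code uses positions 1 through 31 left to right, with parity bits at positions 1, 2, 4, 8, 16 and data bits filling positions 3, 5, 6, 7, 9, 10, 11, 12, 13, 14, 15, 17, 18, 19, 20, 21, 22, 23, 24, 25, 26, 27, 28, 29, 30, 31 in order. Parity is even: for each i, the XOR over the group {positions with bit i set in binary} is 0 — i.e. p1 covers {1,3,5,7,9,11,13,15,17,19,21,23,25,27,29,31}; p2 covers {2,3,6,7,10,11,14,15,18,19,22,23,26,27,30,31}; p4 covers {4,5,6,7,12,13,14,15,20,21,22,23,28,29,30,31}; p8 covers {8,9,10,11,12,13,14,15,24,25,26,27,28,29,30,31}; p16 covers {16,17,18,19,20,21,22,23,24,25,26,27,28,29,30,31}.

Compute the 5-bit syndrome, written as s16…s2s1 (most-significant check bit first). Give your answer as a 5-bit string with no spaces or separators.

00011

s1 (pos 1,3,5,7,9,11,13,15,17,19,21,23,25,27,29,31): 0⊕0⊕1⊕0⊕1⊕1⊕1⊕1⊕0⊕0⊕0⊕1⊕1⊕1⊕0⊕1 = 1
s2 (pos 2,3,6,7,10,11,14,15,18,19,22,23,26,27,30,31): 0⊕0⊕1⊕0⊕0⊕1⊕0⊕1⊕0⊕0⊕1⊕1⊕1⊕1⊕1⊕1 = 1
s4 (pos 4,5,6,7,12,13,14,15,20,21,22,23,28,29,30,31): 0⊕1⊕1⊕0⊕1⊕1⊕0⊕1⊕1⊕0⊕1⊕1⊕0⊕0⊕1⊕1 = 0
s8 (pos 8,9,10,11,12,13,14,15,24,25,26,27,28,29,30,31): 1⊕1⊕0⊕1⊕1⊕1⊕0⊕1⊕1⊕1⊕1⊕1⊕0⊕0⊕1⊕1 = 0
s16 (pos 16,17,18,19,20,21,22,23,24,25,26,27,28,29,30,31): 1⊕0⊕0⊕0⊕1⊕0⊕1⊕1⊕1⊕1⊕1⊕1⊕0⊕0⊕1⊕1 = 0
Syndrome s16…s1 = 00011 → error at position 3.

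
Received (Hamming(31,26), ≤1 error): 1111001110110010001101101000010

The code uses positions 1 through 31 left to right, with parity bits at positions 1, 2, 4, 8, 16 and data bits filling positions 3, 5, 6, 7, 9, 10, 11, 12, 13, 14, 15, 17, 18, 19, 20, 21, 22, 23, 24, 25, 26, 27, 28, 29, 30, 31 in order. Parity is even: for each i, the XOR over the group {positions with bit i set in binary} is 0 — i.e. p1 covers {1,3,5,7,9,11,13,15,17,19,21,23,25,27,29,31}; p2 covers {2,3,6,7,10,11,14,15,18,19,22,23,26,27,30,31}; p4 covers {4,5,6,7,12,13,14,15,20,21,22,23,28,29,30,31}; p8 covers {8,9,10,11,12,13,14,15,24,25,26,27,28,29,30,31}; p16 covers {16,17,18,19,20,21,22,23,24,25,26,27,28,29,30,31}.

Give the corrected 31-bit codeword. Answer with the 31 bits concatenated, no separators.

s1 (pos 1,3,5,7,9,11,13,15,17,19,21,23,25,27,29,31): 1⊕1⊕0⊕1⊕1⊕1⊕0⊕1⊕0⊕1⊕0⊕1⊕1⊕0⊕0⊕0 = 1
s2 (pos 2,3,6,7,10,11,14,15,18,19,22,23,26,27,30,31): 1⊕1⊕0⊕1⊕0⊕1⊕0⊕1⊕0⊕1⊕1⊕1⊕0⊕0⊕1⊕0 = 1
s4 (pos 4,5,6,7,12,13,14,15,20,21,22,23,28,29,30,31): 1⊕0⊕0⊕1⊕1⊕0⊕0⊕1⊕1⊕0⊕1⊕1⊕0⊕0⊕1⊕0 = 0
s8 (pos 8,9,10,11,12,13,14,15,24,25,26,27,28,29,30,31): 1⊕1⊕0⊕1⊕1⊕0⊕0⊕1⊕0⊕1⊕0⊕0⊕0⊕0⊕1⊕0 = 1
s16 (pos 16,17,18,19,20,21,22,23,24,25,26,27,28,29,30,31): 0⊕0⊕0⊕1⊕1⊕0⊕1⊕1⊕0⊕1⊕0⊕0⊕0⊕0⊕1⊕0 = 0
Syndrome s16…s1 = 01011 → error at position 11.
Flip position 11: 1111001110110010001101101000010 → 1111001110010010001101101000010

1111001110010010001101101000010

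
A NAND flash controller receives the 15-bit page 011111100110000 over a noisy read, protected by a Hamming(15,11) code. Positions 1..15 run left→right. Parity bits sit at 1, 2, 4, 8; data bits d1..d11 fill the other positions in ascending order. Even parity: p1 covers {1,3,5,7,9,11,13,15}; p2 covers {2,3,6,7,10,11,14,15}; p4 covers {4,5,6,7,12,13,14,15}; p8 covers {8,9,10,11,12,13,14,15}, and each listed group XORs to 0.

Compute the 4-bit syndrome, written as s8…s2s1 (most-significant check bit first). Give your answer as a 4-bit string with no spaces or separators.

0000

s1 (pos 1,3,5,7,9,11,13,15): 0⊕1⊕1⊕1⊕0⊕1⊕0⊕0 = 0
s2 (pos 2,3,6,7,10,11,14,15): 1⊕1⊕1⊕1⊕1⊕1⊕0⊕0 = 0
s4 (pos 4,5,6,7,12,13,14,15): 1⊕1⊕1⊕1⊕0⊕0⊕0⊕0 = 0
s8 (pos 8,9,10,11,12,13,14,15): 0⊕0⊕1⊕1⊕0⊕0⊕0⊕0 = 0
Syndrome s8…s1 = 0000 → no error.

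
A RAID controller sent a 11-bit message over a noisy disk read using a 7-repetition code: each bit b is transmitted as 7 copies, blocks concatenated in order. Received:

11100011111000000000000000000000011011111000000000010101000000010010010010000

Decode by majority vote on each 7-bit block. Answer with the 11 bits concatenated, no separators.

11000100000

Block 1 (1110001): 4 ones → 1
Block 2 (1111000): 4 ones → 1
Block 3 (0000000): 0 ones → 0
Block 4 (0000000): 0 ones → 0
Block 5 (0000011): 2 ones → 0
Block 6 (0111110): 5 ones → 1
Block 7 (0000000): 0 ones → 0
Block 8 (0010101): 3 ones → 0
Block 9 (0000000): 0 ones → 0
Block 10 (1001001): 3 ones → 0
Block 11 (0010000): 1 one → 0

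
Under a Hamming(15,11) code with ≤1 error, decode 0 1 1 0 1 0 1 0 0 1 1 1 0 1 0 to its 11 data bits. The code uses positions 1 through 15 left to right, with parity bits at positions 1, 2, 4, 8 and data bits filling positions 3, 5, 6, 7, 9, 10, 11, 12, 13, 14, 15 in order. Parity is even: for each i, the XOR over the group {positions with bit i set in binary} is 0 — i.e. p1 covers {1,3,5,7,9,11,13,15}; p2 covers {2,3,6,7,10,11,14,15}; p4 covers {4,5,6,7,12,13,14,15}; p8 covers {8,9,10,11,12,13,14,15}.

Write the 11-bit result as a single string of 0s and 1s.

s1 (pos 1,3,5,7,9,11,13,15): 0⊕1⊕1⊕1⊕0⊕1⊕0⊕0 = 0
s2 (pos 2,3,6,7,10,11,14,15): 1⊕1⊕0⊕1⊕1⊕1⊕1⊕0 = 0
s4 (pos 4,5,6,7,12,13,14,15): 0⊕1⊕0⊕1⊕1⊕0⊕1⊕0 = 0
s8 (pos 8,9,10,11,12,13,14,15): 0⊕0⊕1⊕1⊕1⊕0⊕1⊕0 = 0
Syndrome s8…s1 = 0000 → no error.
Read data bits from positions 3,5,6,7,9,10,11,12,13,14,15: 11010111010

11010111010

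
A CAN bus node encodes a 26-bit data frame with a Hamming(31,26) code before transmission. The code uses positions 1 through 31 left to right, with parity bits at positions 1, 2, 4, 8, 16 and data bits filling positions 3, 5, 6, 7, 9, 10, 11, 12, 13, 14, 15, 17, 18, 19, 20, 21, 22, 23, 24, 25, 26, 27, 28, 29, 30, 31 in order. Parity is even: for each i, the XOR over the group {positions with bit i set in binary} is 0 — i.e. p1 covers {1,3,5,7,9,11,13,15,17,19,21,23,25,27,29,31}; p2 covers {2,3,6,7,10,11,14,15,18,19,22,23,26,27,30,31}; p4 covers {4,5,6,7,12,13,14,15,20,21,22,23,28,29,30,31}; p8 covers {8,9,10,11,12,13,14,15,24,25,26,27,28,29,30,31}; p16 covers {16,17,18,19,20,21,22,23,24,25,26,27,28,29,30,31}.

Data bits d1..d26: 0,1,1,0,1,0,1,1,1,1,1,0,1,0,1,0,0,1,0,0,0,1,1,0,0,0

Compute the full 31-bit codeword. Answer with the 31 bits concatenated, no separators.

1101110010111111010100100011000

Place data at non-parity positions: p1 p2 0 p4 1 1 0 p8 1 0 1 1 1 1 1 p16 0 1 0 1 0 0 1 0 0 0 1 1 0 0 0
p1 (pos 1,3,5,7,9,11,13,15,17,19,21,23,25,27,29,31): XOR of data positions = 0⊕1⊕0⊕1⊕1⊕1⊕1⊕0⊕0⊕0⊕1⊕0⊕1⊕0⊕0 = 1
p2 (pos 2,3,6,7,10,11,14,15,18,19,22,23,26,27,30,31): XOR of data positions = 0⊕1⊕0⊕0⊕1⊕1⊕1⊕1⊕0⊕0⊕1⊕0⊕1⊕0⊕0 = 1
p4 (pos 4,5,6,7,12,13,14,15,20,21,22,23,28,29,30,31): XOR of data positions = 1⊕1⊕0⊕1⊕1⊕1⊕1⊕1⊕0⊕0⊕1⊕1⊕0⊕0⊕0 = 1
p8 (pos 8,9,10,11,12,13,14,15,24,25,26,27,28,29,30,31): XOR of data positions = 1⊕0⊕1⊕1⊕1⊕1⊕1⊕0⊕0⊕0⊕1⊕1⊕0⊕0⊕0 = 0
p16 (pos 16,17,18,19,20,21,22,23,24,25,26,27,28,29,30,31): XOR of data positions = 0⊕1⊕0⊕1⊕0⊕0⊕1⊕0⊕0⊕0⊕1⊕1⊕0⊕0⊕0 = 1
Codeword: 1101110010111111010100100011000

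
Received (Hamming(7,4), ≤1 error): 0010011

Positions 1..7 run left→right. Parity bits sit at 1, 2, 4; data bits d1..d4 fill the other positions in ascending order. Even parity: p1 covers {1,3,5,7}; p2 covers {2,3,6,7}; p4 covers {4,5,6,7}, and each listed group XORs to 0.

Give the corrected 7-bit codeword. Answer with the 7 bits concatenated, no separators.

0110011

s1 (pos 1,3,5,7): 0⊕1⊕0⊕1 = 0
s2 (pos 2,3,6,7): 0⊕1⊕1⊕1 = 1
s4 (pos 4,5,6,7): 0⊕0⊕1⊕1 = 0
Syndrome s4…s1 = 010 → error at position 2.
Flip position 2: 0010011 → 0110011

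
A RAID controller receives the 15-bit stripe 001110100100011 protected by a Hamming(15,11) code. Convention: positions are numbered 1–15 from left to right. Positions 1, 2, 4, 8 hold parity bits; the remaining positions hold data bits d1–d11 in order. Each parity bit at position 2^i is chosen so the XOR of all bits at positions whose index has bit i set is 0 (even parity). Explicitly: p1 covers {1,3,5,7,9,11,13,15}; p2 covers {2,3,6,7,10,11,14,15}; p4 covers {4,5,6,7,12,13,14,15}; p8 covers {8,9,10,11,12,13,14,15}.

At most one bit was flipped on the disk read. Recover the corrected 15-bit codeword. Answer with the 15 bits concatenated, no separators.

s1 (pos 1,3,5,7,9,11,13,15): 0⊕1⊕1⊕1⊕0⊕0⊕0⊕1 = 0
s2 (pos 2,3,6,7,10,11,14,15): 0⊕1⊕0⊕1⊕1⊕0⊕1⊕1 = 1
s4 (pos 4,5,6,7,12,13,14,15): 1⊕1⊕0⊕1⊕0⊕0⊕1⊕1 = 1
s8 (pos 8,9,10,11,12,13,14,15): 0⊕0⊕1⊕0⊕0⊕0⊕1⊕1 = 1
Syndrome s8…s1 = 1110 → error at position 14.
Flip position 14: 001110100100011 → 001110100100001

001110100100001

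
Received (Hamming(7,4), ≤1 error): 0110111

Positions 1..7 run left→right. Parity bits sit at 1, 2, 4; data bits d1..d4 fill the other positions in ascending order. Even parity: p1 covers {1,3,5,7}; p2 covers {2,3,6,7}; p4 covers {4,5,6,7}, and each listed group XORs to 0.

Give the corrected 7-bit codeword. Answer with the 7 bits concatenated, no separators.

s1 (pos 1,3,5,7): 0⊕1⊕1⊕1 = 1
s2 (pos 2,3,6,7): 1⊕1⊕1⊕1 = 0
s4 (pos 4,5,6,7): 0⊕1⊕1⊕1 = 1
Syndrome s4…s1 = 101 → error at position 5.
Flip position 5: 0110111 → 0110011

0110011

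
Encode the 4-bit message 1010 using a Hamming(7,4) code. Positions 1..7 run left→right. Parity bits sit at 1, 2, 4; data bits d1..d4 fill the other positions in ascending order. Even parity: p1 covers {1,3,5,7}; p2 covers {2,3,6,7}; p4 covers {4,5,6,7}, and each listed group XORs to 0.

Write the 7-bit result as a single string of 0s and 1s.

Place data at non-parity positions: p1 p2 1 p4 0 1 0
p1 (pos 1,3,5,7): XOR of data positions = 1⊕0⊕0 = 1
p2 (pos 2,3,6,7): XOR of data positions = 1⊕1⊕0 = 0
p4 (pos 4,5,6,7): XOR of data positions = 0⊕1⊕0 = 1
Codeword: 1011010

1011010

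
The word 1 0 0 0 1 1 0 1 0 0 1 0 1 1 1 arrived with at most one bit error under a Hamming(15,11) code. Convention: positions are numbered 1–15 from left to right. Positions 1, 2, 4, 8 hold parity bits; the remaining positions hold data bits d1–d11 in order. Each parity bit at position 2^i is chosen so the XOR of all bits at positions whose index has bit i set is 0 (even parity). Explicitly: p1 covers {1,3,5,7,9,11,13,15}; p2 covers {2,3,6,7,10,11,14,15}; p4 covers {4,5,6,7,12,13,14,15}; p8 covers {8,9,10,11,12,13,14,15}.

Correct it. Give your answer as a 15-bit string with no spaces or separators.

s1 (pos 1,3,5,7,9,11,13,15): 1⊕0⊕1⊕0⊕0⊕1⊕1⊕1 = 1
s2 (pos 2,3,6,7,10,11,14,15): 0⊕0⊕1⊕0⊕0⊕1⊕1⊕1 = 0
s4 (pos 4,5,6,7,12,13,14,15): 0⊕1⊕1⊕0⊕0⊕1⊕1⊕1 = 1
s8 (pos 8,9,10,11,12,13,14,15): 1⊕0⊕0⊕1⊕0⊕1⊕1⊕1 = 1
Syndrome s8…s1 = 1101 → error at position 13.
Flip position 13: 100011010010111 → 100011010010011

100011010010011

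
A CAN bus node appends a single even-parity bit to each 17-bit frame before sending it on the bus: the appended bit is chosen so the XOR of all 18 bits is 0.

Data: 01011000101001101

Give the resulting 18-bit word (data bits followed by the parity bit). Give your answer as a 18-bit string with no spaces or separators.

010110001010011010

XOR of the 17 data bits: 0⊕1⊕0⊕1⊕1⊕0⊕0⊕0⊕1⊕0⊕1⊕0⊕0⊕1⊕1⊕0⊕1 = 0
Parity bit = 0 (so all 18 bits XOR to 0).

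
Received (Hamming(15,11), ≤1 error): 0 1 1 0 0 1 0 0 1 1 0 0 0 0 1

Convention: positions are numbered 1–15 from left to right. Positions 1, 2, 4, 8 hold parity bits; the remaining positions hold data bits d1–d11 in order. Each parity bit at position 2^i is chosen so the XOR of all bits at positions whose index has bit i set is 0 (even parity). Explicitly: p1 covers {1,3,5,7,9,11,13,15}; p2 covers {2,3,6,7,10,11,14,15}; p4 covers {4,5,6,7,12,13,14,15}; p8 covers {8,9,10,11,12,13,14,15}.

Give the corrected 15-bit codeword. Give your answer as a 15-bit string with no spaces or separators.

011001001110001

s1 (pos 1,3,5,7,9,11,13,15): 0⊕1⊕0⊕0⊕1⊕0⊕0⊕1 = 1
s2 (pos 2,3,6,7,10,11,14,15): 1⊕1⊕1⊕0⊕1⊕0⊕0⊕1 = 1
s4 (pos 4,5,6,7,12,13,14,15): 0⊕0⊕1⊕0⊕0⊕0⊕0⊕1 = 0
s8 (pos 8,9,10,11,12,13,14,15): 0⊕1⊕1⊕0⊕0⊕0⊕0⊕1 = 1
Syndrome s8…s1 = 1011 → error at position 11.
Flip position 11: 011001001100001 → 011001001110001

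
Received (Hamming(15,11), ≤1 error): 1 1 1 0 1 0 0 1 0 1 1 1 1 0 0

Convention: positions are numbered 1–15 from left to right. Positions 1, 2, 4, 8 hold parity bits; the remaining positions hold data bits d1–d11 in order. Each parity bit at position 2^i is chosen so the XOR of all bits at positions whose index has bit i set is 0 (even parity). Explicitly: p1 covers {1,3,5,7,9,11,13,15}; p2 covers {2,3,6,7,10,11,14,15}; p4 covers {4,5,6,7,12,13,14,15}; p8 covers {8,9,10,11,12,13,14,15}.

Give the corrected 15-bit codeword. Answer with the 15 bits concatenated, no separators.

s1 (pos 1,3,5,7,9,11,13,15): 1⊕1⊕1⊕0⊕0⊕1⊕1⊕0 = 1
s2 (pos 2,3,6,7,10,11,14,15): 1⊕1⊕0⊕0⊕1⊕1⊕0⊕0 = 0
s4 (pos 4,5,6,7,12,13,14,15): 0⊕1⊕0⊕0⊕1⊕1⊕0⊕0 = 1
s8 (pos 8,9,10,11,12,13,14,15): 1⊕0⊕1⊕1⊕1⊕1⊕0⊕0 = 1
Syndrome s8…s1 = 1101 → error at position 13.
Flip position 13: 111010010111100 → 111010010111000

111010010111000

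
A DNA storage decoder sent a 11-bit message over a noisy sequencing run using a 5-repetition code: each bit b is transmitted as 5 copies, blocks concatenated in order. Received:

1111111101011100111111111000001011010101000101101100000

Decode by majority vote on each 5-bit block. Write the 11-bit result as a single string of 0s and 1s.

11111011010

Block 1 (11111): 5 ones → 1
Block 2 (11101): 4 ones → 1
Block 3 (01110): 3 ones → 1
Block 4 (01111): 4 ones → 1
Block 5 (11111): 5 ones → 1
Block 6 (00000): 0 ones → 0
Block 7 (10110): 3 ones → 1
Block 8 (10101): 3 ones → 1
Block 9 (00010): 1 one → 0
Block 10 (11011): 4 ones → 1
Block 11 (00000): 0 ones → 0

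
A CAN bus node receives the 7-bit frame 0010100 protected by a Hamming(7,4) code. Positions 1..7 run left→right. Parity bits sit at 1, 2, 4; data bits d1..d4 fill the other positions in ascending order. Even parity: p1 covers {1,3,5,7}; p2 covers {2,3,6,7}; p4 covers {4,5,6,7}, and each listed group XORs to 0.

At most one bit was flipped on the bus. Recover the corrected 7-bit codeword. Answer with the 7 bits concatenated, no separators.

s1 (pos 1,3,5,7): 0⊕1⊕1⊕0 = 0
s2 (pos 2,3,6,7): 0⊕1⊕0⊕0 = 1
s4 (pos 4,5,6,7): 0⊕1⊕0⊕0 = 1
Syndrome s4…s1 = 110 → error at position 6.
Flip position 6: 0010100 → 0010110

0010110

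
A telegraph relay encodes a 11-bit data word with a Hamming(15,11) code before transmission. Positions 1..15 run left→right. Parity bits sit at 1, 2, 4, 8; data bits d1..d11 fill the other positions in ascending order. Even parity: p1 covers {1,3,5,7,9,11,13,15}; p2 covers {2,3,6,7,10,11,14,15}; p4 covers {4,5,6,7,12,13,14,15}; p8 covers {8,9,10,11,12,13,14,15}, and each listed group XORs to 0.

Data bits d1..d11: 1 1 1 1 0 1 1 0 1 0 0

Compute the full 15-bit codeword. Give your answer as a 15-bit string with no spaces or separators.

Place data at non-parity positions: p1 p2 1 p4 1 1 1 p8 0 1 1 0 1 0 0
p1 (pos 1,3,5,7,9,11,13,15): XOR of data positions = 1⊕1⊕1⊕0⊕1⊕1⊕0 = 1
p2 (pos 2,3,6,7,10,11,14,15): XOR of data positions = 1⊕1⊕1⊕1⊕1⊕0⊕0 = 1
p4 (pos 4,5,6,7,12,13,14,15): XOR of data positions = 1⊕1⊕1⊕0⊕1⊕0⊕0 = 0
p8 (pos 8,9,10,11,12,13,14,15): XOR of data positions = 0⊕1⊕1⊕0⊕1⊕0⊕0 = 1
Codeword: 111011110110100

111011110110100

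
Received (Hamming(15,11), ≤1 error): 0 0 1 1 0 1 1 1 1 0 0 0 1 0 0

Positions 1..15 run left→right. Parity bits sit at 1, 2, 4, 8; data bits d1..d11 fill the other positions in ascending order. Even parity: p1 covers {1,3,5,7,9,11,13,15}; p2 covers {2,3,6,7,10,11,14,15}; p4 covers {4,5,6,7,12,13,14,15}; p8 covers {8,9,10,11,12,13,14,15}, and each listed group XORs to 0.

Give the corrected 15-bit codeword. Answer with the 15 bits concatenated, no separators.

s1 (pos 1,3,5,7,9,11,13,15): 0⊕1⊕0⊕1⊕1⊕0⊕1⊕0 = 0
s2 (pos 2,3,6,7,10,11,14,15): 0⊕1⊕1⊕1⊕0⊕0⊕0⊕0 = 1
s4 (pos 4,5,6,7,12,13,14,15): 1⊕0⊕1⊕1⊕0⊕1⊕0⊕0 = 0
s8 (pos 8,9,10,11,12,13,14,15): 1⊕1⊕0⊕0⊕0⊕1⊕0⊕0 = 1
Syndrome s8…s1 = 1010 → error at position 10.
Flip position 10: 001101111000100 → 001101111100100

001101111100100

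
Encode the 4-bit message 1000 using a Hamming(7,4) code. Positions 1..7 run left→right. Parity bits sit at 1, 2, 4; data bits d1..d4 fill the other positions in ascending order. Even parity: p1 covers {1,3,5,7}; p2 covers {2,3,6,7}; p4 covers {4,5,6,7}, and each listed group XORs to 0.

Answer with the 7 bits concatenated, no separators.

Place data at non-parity positions: p1 p2 1 p4 0 0 0
p1 (pos 1,3,5,7): XOR of data positions = 1⊕0⊕0 = 1
p2 (pos 2,3,6,7): XOR of data positions = 1⊕0⊕0 = 1
p4 (pos 4,5,6,7): XOR of data positions = 0⊕0⊕0 = 0
Codeword: 1110000

1110000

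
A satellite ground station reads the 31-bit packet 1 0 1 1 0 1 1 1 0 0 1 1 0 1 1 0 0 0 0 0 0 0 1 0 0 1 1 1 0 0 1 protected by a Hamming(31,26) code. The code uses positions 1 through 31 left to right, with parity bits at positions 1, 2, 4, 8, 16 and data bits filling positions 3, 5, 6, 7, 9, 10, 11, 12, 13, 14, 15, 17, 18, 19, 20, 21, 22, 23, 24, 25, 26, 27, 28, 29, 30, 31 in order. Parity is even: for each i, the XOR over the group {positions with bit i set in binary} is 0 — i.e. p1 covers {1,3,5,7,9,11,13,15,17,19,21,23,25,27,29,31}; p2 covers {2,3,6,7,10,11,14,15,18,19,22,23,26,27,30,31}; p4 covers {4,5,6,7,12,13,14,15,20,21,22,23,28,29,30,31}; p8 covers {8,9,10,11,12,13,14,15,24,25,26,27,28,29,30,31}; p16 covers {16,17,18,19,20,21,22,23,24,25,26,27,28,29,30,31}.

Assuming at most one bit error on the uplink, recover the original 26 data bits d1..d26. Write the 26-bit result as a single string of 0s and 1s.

10110011011000000100110001

s1 (pos 1,3,5,7,9,11,13,15,17,19,21,23,25,27,29,31): 1⊕1⊕0⊕1⊕0⊕1⊕0⊕1⊕0⊕0⊕0⊕1⊕0⊕1⊕0⊕1 = 0
s2 (pos 2,3,6,7,10,11,14,15,18,19,22,23,26,27,30,31): 0⊕1⊕1⊕1⊕0⊕1⊕1⊕1⊕0⊕0⊕0⊕1⊕1⊕1⊕0⊕1 = 0
s4 (pos 4,5,6,7,12,13,14,15,20,21,22,23,28,29,30,31): 1⊕0⊕1⊕1⊕1⊕0⊕1⊕1⊕0⊕0⊕0⊕1⊕1⊕0⊕0⊕1 = 1
s8 (pos 8,9,10,11,12,13,14,15,24,25,26,27,28,29,30,31): 1⊕0⊕0⊕1⊕1⊕0⊕1⊕1⊕0⊕0⊕1⊕1⊕1⊕0⊕0⊕1 = 1
s16 (pos 16,17,18,19,20,21,22,23,24,25,26,27,28,29,30,31): 0⊕0⊕0⊕0⊕0⊕0⊕0⊕1⊕0⊕0⊕1⊕1⊕1⊕0⊕0⊕1 = 1
Syndrome s16…s1 = 11100 → error at position 28.
Flip position 28: 1011011100110110000000100111001 → 1011011100110110000000100110001
Read data bits from positions 3,5,6,7,9,10,11,12,13,14,15,17,18,19,20,21,22,23,24,25,26,27,28,29,30,31: 10110011011000000100110001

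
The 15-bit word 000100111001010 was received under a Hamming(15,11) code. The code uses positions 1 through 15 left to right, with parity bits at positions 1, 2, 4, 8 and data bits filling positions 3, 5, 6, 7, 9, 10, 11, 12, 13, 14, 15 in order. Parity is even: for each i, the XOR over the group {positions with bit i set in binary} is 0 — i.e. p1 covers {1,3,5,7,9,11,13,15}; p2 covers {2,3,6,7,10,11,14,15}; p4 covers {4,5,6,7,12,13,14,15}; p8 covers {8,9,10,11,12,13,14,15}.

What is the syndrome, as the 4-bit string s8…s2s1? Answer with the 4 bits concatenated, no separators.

s1 (pos 1,3,5,7,9,11,13,15): 0⊕0⊕0⊕1⊕1⊕0⊕0⊕0 = 0
s2 (pos 2,3,6,7,10,11,14,15): 0⊕0⊕0⊕1⊕0⊕0⊕1⊕0 = 0
s4 (pos 4,5,6,7,12,13,14,15): 1⊕0⊕0⊕1⊕1⊕0⊕1⊕0 = 0
s8 (pos 8,9,10,11,12,13,14,15): 1⊕1⊕0⊕0⊕1⊕0⊕1⊕0 = 0
Syndrome s8…s1 = 0000 → no error.

0000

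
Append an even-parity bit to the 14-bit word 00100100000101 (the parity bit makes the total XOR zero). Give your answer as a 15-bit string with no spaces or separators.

001001000001010

XOR of the 14 data bits: 0⊕0⊕1⊕0⊕0⊕1⊕0⊕0⊕0⊕0⊕0⊕1⊕0⊕1 = 0
Parity bit = 0 (so all 15 bits XOR to 0).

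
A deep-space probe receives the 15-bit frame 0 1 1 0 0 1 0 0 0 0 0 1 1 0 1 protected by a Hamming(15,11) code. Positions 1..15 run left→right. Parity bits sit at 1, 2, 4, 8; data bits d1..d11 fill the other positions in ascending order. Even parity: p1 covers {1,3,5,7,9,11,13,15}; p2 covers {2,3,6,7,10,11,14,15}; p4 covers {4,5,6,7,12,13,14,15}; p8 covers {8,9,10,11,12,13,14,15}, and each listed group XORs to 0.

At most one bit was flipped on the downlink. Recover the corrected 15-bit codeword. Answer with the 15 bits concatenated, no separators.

s1 (pos 1,3,5,7,9,11,13,15): 0⊕1⊕0⊕0⊕0⊕0⊕1⊕1 = 1
s2 (pos 2,3,6,7,10,11,14,15): 1⊕1⊕1⊕0⊕0⊕0⊕0⊕1 = 0
s4 (pos 4,5,6,7,12,13,14,15): 0⊕0⊕1⊕0⊕1⊕1⊕0⊕1 = 0
s8 (pos 8,9,10,11,12,13,14,15): 0⊕0⊕0⊕0⊕1⊕1⊕0⊕1 = 1
Syndrome s8…s1 = 1001 → error at position 9.
Flip position 9: 011001000001101 → 011001001001101

011001001001101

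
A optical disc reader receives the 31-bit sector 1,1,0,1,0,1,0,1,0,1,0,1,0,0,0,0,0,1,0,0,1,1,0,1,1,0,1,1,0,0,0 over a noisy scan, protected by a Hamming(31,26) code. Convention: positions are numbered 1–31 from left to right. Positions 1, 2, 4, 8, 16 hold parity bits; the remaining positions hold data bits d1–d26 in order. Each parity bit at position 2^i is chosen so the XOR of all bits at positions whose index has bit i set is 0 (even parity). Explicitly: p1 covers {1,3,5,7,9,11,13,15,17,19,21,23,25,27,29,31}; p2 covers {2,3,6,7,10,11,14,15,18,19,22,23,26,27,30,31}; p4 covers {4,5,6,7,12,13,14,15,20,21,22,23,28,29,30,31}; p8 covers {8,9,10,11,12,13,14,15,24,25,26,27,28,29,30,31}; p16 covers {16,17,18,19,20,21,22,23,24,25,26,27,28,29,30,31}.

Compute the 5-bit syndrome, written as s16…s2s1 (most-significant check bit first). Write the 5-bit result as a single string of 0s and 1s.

11000

s1 (pos 1,3,5,7,9,11,13,15,17,19,21,23,25,27,29,31): 1⊕0⊕0⊕0⊕0⊕0⊕0⊕0⊕0⊕0⊕1⊕0⊕1⊕1⊕0⊕0 = 0
s2 (pos 2,3,6,7,10,11,14,15,18,19,22,23,26,27,30,31): 1⊕0⊕1⊕0⊕1⊕0⊕0⊕0⊕1⊕0⊕1⊕0⊕0⊕1⊕0⊕0 = 0
s4 (pos 4,5,6,7,12,13,14,15,20,21,22,23,28,29,30,31): 1⊕0⊕1⊕0⊕1⊕0⊕0⊕0⊕0⊕1⊕1⊕0⊕1⊕0⊕0⊕0 = 0
s8 (pos 8,9,10,11,12,13,14,15,24,25,26,27,28,29,30,31): 1⊕0⊕1⊕0⊕1⊕0⊕0⊕0⊕1⊕1⊕0⊕1⊕1⊕0⊕0⊕0 = 1
s16 (pos 16,17,18,19,20,21,22,23,24,25,26,27,28,29,30,31): 0⊕0⊕1⊕0⊕0⊕1⊕1⊕0⊕1⊕1⊕0⊕1⊕1⊕0⊕0⊕0 = 1
Syndrome s16…s1 = 11000 → error at position 24.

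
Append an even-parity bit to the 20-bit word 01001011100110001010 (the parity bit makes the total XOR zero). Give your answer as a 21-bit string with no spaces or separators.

XOR of the 20 data bits: 0⊕1⊕0⊕0⊕1⊕0⊕1⊕1⊕1⊕0⊕0⊕1⊕1⊕0⊕0⊕0⊕1⊕0⊕1⊕0 = 1
Parity bit = 1 (so all 21 bits XOR to 0).

010010111001100010101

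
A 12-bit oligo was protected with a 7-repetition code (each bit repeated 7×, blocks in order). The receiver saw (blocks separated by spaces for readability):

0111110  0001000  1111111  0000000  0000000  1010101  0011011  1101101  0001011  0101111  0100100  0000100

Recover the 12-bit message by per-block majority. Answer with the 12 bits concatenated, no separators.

101001110100

Block 1 (0111110): 5 ones → 1
Block 2 (0001000): 1 one → 0
Block 3 (1111111): 7 ones → 1
Block 4 (0000000): 0 ones → 0
Block 5 (0000000): 0 ones → 0
Block 6 (1010101): 4 ones → 1
Block 7 (0011011): 4 ones → 1
Block 8 (1101101): 5 ones → 1
Block 9 (0001011): 3 ones → 0
Block 10 (0101111): 5 ones → 1
Block 11 (0100100): 2 ones → 0
Block 12 (0000100): 1 one → 0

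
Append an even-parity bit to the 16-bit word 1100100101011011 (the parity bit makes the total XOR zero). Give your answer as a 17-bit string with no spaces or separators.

XOR of the 16 data bits: 1⊕1⊕0⊕0⊕1⊕0⊕0⊕1⊕0⊕1⊕0⊕1⊕1⊕0⊕1⊕1 = 1
Parity bit = 1 (so all 17 bits XOR to 0).

11001001010110111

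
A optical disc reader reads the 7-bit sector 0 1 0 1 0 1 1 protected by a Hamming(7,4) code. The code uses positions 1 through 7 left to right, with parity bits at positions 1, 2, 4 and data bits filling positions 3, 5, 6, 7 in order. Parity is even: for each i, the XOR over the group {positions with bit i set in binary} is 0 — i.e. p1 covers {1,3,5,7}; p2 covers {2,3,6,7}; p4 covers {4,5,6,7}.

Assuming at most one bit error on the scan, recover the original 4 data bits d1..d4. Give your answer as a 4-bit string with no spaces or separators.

s1 (pos 1,3,5,7): 0⊕0⊕0⊕1 = 1
s2 (pos 2,3,6,7): 1⊕0⊕1⊕1 = 1
s4 (pos 4,5,6,7): 1⊕0⊕1⊕1 = 1
Syndrome s4…s1 = 111 → error at position 7.
Flip position 7: 0101011 → 0101010
Read data bits from positions 3,5,6,7: 0010

0010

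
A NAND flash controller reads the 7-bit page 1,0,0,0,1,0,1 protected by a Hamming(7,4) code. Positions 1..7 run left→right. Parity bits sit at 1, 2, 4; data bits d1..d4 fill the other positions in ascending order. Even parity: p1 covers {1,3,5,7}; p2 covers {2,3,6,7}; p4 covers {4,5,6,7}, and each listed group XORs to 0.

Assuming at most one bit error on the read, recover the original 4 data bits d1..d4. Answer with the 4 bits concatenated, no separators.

s1 (pos 1,3,5,7): 1⊕0⊕1⊕1 = 1
s2 (pos 2,3,6,7): 0⊕0⊕0⊕1 = 1
s4 (pos 4,5,6,7): 0⊕1⊕0⊕1 = 0
Syndrome s4…s1 = 011 → error at position 3.
Flip position 3: 1000101 → 1010101
Read data bits from positions 3,5,6,7: 1101

1101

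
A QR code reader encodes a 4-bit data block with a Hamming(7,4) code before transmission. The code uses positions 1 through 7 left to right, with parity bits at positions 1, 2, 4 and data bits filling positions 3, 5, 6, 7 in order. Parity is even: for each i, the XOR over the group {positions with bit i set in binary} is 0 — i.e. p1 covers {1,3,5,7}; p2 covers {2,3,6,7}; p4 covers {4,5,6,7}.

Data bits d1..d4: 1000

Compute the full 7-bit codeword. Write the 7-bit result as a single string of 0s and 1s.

Place data at non-parity positions: p1 p2 1 p4 0 0 0
p1 (pos 1,3,5,7): XOR of data positions = 1⊕0⊕0 = 1
p2 (pos 2,3,6,7): XOR of data positions = 1⊕0⊕0 = 1
p4 (pos 4,5,6,7): XOR of data positions = 0⊕0⊕0 = 0
Codeword: 1110000

1110000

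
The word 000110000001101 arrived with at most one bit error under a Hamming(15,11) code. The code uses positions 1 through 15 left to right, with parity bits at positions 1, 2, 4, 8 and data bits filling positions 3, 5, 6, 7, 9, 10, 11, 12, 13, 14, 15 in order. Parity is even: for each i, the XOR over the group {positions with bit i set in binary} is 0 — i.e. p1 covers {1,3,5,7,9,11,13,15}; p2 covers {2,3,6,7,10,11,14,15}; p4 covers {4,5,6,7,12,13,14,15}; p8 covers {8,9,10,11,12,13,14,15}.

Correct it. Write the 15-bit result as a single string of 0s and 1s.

s1 (pos 1,3,5,7,9,11,13,15): 0⊕0⊕1⊕0⊕0⊕0⊕1⊕1 = 1
s2 (pos 2,3,6,7,10,11,14,15): 0⊕0⊕0⊕0⊕0⊕0⊕0⊕1 = 1
s4 (pos 4,5,6,7,12,13,14,15): 1⊕1⊕0⊕0⊕1⊕1⊕0⊕1 = 1
s8 (pos 8,9,10,11,12,13,14,15): 0⊕0⊕0⊕0⊕1⊕1⊕0⊕1 = 1
Syndrome s8…s1 = 1111 → error at position 15.
Flip position 15: 000110000001101 → 000110000001100

000110000001100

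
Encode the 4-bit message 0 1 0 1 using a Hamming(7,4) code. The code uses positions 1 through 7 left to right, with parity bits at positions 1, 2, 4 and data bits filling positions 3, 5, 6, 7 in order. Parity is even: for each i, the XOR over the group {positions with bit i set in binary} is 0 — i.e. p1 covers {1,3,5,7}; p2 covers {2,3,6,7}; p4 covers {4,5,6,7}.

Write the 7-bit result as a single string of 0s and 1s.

0100101

Place data at non-parity positions: p1 p2 0 p4 1 0 1
p1 (pos 1,3,5,7): XOR of data positions = 0⊕1⊕1 = 0
p2 (pos 2,3,6,7): XOR of data positions = 0⊕0⊕1 = 1
p4 (pos 4,5,6,7): XOR of data positions = 1⊕0⊕1 = 0
Codeword: 0100101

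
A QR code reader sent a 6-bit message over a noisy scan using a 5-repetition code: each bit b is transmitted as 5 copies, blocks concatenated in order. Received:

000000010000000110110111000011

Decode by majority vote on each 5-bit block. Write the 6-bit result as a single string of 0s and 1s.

000110

Block 1 (00000): 0 ones → 0
Block 2 (00100): 1 one → 0
Block 3 (00000): 0 ones → 0
Block 4 (11011): 4 ones → 1
Block 5 (01110): 3 ones → 1
Block 6 (00011): 2 ones → 0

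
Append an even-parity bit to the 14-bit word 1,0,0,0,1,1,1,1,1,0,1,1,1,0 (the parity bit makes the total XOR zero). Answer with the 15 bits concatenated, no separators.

100011111011101

XOR of the 14 data bits: 1⊕0⊕0⊕0⊕1⊕1⊕1⊕1⊕1⊕0⊕1⊕1⊕1⊕0 = 1
Parity bit = 1 (so all 15 bits XOR to 0).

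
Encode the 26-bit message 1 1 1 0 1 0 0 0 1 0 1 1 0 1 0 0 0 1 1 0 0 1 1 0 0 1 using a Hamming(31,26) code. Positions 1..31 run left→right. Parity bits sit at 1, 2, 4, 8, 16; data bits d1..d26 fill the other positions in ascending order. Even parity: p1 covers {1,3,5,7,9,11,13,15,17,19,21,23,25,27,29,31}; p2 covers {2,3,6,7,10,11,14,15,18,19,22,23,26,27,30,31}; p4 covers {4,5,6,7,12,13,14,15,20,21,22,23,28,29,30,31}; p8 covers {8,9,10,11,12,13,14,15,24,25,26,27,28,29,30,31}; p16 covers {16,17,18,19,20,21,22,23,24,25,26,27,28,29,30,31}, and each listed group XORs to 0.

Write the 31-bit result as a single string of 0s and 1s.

0111110110001011101000110011001

Place data at non-parity positions: p1 p2 1 p4 1 1 0 p8 1 0 0 0 1 0 1 p16 1 0 1 0 0 0 1 1 0 0 1 1 0 0 1
p1 (pos 1,3,5,7,9,11,13,15,17,19,21,23,25,27,29,31): XOR of data positions = 1⊕1⊕0⊕1⊕0⊕1⊕1⊕1⊕1⊕0⊕1⊕0⊕1⊕0⊕1 = 0
p2 (pos 2,3,6,7,10,11,14,15,18,19,22,23,26,27,30,31): XOR of data positions = 1⊕1⊕0⊕0⊕0⊕0⊕1⊕0⊕1⊕0⊕1⊕0⊕1⊕0⊕1 = 1
p4 (pos 4,5,6,7,12,13,14,15,20,21,22,23,28,29,30,31): XOR of data positions = 1⊕1⊕0⊕0⊕1⊕0⊕1⊕0⊕0⊕0⊕1⊕1⊕0⊕0⊕1 = 1
p8 (pos 8,9,10,11,12,13,14,15,24,25,26,27,28,29,30,31): XOR of data positions = 1⊕0⊕0⊕0⊕1⊕0⊕1⊕1⊕0⊕0⊕1⊕1⊕0⊕0⊕1 = 1
p16 (pos 16,17,18,19,20,21,22,23,24,25,26,27,28,29,30,31): XOR of data positions = 1⊕0⊕1⊕0⊕0⊕0⊕1⊕1⊕0⊕0⊕1⊕1⊕0⊕0⊕1 = 1
Codeword: 0111110110001011101000110011001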